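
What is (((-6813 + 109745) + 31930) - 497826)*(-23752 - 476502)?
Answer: 181574192856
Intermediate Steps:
(((-6813 + 109745) + 31930) - 497826)*(-23752 - 476502) = ((102932 + 31930) - 497826)*(-500254) = (134862 - 497826)*(-500254) = -362964*(-500254) = 181574192856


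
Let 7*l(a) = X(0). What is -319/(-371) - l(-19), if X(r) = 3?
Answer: 160/371 ≈ 0.43127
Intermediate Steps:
l(a) = 3/7 (l(a) = (⅐)*3 = 3/7)
-319/(-371) - l(-19) = -319/(-371) - 1*3/7 = -319*(-1/371) - 3/7 = 319/371 - 3/7 = 160/371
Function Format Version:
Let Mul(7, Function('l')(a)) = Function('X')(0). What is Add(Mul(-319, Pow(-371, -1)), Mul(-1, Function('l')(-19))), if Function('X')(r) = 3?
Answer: Rational(160, 371) ≈ 0.43127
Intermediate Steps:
Function('l')(a) = Rational(3, 7) (Function('l')(a) = Mul(Rational(1, 7), 3) = Rational(3, 7))
Add(Mul(-319, Pow(-371, -1)), Mul(-1, Function('l')(-19))) = Add(Mul(-319, Pow(-371, -1)), Mul(-1, Rational(3, 7))) = Add(Mul(-319, Rational(-1, 371)), Rational(-3, 7)) = Add(Rational(319, 371), Rational(-3, 7)) = Rational(160, 371)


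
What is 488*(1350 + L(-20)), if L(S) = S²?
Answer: 854000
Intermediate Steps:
488*(1350 + L(-20)) = 488*(1350 + (-20)²) = 488*(1350 + 400) = 488*1750 = 854000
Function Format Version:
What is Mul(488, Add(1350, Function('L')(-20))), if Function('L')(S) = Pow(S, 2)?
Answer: 854000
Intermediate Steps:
Mul(488, Add(1350, Function('L')(-20))) = Mul(488, Add(1350, Pow(-20, 2))) = Mul(488, Add(1350, 400)) = Mul(488, 1750) = 854000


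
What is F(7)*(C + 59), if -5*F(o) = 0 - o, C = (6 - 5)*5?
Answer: 448/5 ≈ 89.600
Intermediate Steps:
C = 5 (C = 1*5 = 5)
F(o) = o/5 (F(o) = -(0 - o)/5 = -(-1)*o/5 = o/5)
F(7)*(C + 59) = ((⅕)*7)*(5 + 59) = (7/5)*64 = 448/5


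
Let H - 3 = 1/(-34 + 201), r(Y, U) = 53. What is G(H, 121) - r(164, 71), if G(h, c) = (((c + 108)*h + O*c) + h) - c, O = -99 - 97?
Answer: -3874170/167 ≈ -23199.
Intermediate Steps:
O = -196
H = 502/167 (H = 3 + 1/(-34 + 201) = 3 + 1/167 = 502/167 ≈ 3.0060)
G(h, c) = h - 197*c + h*(108 + c) (G(h, c) = (((c + 108)*h - 196*c) + h) - c = (((108 + c)*h - 196*c) + h) - c = ((h*(108 + c) - 196*c) + h) - c = ((-196*c + h*(108 + c)) + h) - c = (h - 196*c + h*(108 + c)) - c = h - 197*c + h*(108 + c))
G(H, 121) - r(164, 71) = (-197*121 + 109*(502/167) + 121*(502/167)) - 1*53 = (-23837 + 54718/167 + 60742/167) - 53 = -3865319/167 - 53 = -3874170/167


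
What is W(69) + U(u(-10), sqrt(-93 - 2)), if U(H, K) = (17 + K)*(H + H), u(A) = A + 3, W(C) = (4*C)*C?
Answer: 18806 - 14*I*sqrt(95) ≈ 18806.0 - 136.46*I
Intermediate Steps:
W(C) = 4*C**2
u(A) = 3 + A
U(H, K) = 2*H*(17 + K) (U(H, K) = (17 + K)*(2*H) = 2*H*(17 + K))
W(69) + U(u(-10), sqrt(-93 - 2)) = 4*69**2 + 2*(3 - 10)*(17 + sqrt(-93 - 2)) = 4*4761 + 2*(-7)*(17 + sqrt(-95)) = 19044 + 2*(-7)*(17 + I*sqrt(95)) = 19044 + (-238 - 14*I*sqrt(95)) = 18806 - 14*I*sqrt(95)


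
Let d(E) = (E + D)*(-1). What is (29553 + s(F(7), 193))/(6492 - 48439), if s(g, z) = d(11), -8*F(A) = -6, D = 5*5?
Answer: -29517/41947 ≈ -0.70367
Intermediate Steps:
D = 25
F(A) = ¾ (F(A) = -⅛*(-6) = ¾)
d(E) = -25 - E (d(E) = (E + 25)*(-1) = (25 + E)*(-1) = -25 - E)
s(g, z) = -36 (s(g, z) = -25 - 1*11 = -25 - 11 = -36)
(29553 + s(F(7), 193))/(6492 - 48439) = (29553 - 36)/(6492 - 48439) = 29517/(-41947) = 29517*(-1/41947) = -29517/41947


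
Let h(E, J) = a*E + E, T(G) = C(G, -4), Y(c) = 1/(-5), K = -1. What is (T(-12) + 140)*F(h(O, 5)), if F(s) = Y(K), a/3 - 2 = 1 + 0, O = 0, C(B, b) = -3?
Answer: -137/5 ≈ -27.400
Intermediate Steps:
Y(c) = -⅕
T(G) = -3
a = 9 (a = 6 + 3*(1 + 0) = 6 + 3*1 = 6 + 3 = 9)
h(E, J) = 10*E (h(E, J) = 9*E + E = 10*E)
F(s) = -⅕
(T(-12) + 140)*F(h(O, 5)) = (-3 + 140)*(-⅕) = 137*(-⅕) = -137/5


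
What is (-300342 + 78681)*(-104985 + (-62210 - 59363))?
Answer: 50219072838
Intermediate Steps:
(-300342 + 78681)*(-104985 + (-62210 - 59363)) = -221661*(-104985 - 121573) = -221661*(-226558) = 50219072838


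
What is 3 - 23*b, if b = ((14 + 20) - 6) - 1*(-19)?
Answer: -1078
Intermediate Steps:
b = 47 (b = (34 - 6) + 19 = 28 + 19 = 47)
3 - 23*b = 3 - 23*47 = 3 - 1081 = -1078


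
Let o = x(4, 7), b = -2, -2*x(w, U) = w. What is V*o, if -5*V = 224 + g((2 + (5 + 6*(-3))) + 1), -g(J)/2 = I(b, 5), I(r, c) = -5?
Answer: 468/5 ≈ 93.600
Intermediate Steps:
x(w, U) = -w/2
g(J) = 10 (g(J) = -2*(-5) = 10)
o = -2 (o = -½*4 = -2)
V = -234/5 (V = -(224 + 10)/5 = -⅕*234 = -234/5 ≈ -46.800)
V*o = -234/5*(-2) = 468/5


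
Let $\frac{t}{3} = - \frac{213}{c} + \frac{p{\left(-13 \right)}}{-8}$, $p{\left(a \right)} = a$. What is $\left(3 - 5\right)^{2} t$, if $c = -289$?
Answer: $\frac{16383}{578} \approx 28.344$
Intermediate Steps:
$t = \frac{16383}{2312}$ ($t = 3 \left(- \frac{213}{-289} - \frac{13}{-8}\right) = 3 \left(\left(-213\right) \left(- \frac{1}{289}\right) - - \frac{13}{8}\right) = 3 \left(\frac{213}{289} + \frac{13}{8}\right) = 3 \cdot \frac{5461}{2312} = \frac{16383}{2312} \approx 7.0861$)
$\left(3 - 5\right)^{2} t = \left(3 - 5\right)^{2} \cdot \frac{16383}{2312} = \left(-2\right)^{2} \cdot \frac{16383}{2312} = 4 \cdot \frac{16383}{2312} = \frac{16383}{578}$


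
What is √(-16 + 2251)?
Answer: √2235 ≈ 47.276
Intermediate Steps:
√(-16 + 2251) = √2235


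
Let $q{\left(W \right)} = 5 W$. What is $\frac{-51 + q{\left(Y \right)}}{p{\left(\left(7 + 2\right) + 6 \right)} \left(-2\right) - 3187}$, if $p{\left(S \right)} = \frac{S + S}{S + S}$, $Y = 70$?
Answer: $- \frac{299}{3189} \approx -0.09376$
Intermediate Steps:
$p{\left(S \right)} = 1$ ($p{\left(S \right)} = \frac{2 S}{2 S} = 2 S \frac{1}{2 S} = 1$)
$\frac{-51 + q{\left(Y \right)}}{p{\left(\left(7 + 2\right) + 6 \right)} \left(-2\right) - 3187} = \frac{-51 + 5 \cdot 70}{1 \left(-2\right) - 3187} = \frac{-51 + 350}{-2 - 3187} = \frac{299}{-3189} = 299 \left(- \frac{1}{3189}\right) = - \frac{299}{3189}$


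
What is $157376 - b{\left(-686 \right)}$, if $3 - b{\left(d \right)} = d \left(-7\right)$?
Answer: $162175$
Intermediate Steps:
$b{\left(d \right)} = 3 + 7 d$ ($b{\left(d \right)} = 3 - d \left(-7\right) = 3 - - 7 d = 3 + 7 d$)
$157376 - b{\left(-686 \right)} = 157376 - \left(3 + 7 \left(-686\right)\right) = 157376 - \left(3 - 4802\right) = 157376 - -4799 = 157376 + 4799 = 162175$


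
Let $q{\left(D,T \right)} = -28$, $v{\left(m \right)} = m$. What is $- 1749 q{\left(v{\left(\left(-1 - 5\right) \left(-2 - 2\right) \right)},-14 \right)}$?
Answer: $48972$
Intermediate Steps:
$- 1749 q{\left(v{\left(\left(-1 - 5\right) \left(-2 - 2\right) \right)},-14 \right)} = \left(-1749\right) \left(-28\right) = 48972$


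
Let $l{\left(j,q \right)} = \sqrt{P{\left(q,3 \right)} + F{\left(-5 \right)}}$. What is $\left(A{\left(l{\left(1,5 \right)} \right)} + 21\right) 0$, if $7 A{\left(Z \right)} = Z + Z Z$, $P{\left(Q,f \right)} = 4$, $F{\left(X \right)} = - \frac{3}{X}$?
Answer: $0$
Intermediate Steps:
$l{\left(j,q \right)} = \frac{\sqrt{115}}{5}$ ($l{\left(j,q \right)} = \sqrt{4 - \frac{3}{-5}} = \sqrt{4 - - \frac{3}{5}} = \sqrt{4 + \frac{3}{5}} = \sqrt{\frac{23}{5}} = \frac{\sqrt{115}}{5}$)
$A{\left(Z \right)} = \frac{Z}{7} + \frac{Z^{2}}{7}$ ($A{\left(Z \right)} = \frac{Z + Z Z}{7} = \frac{Z + Z^{2}}{7} = \frac{Z}{7} + \frac{Z^{2}}{7}$)
$\left(A{\left(l{\left(1,5 \right)} \right)} + 21\right) 0 = \left(\frac{\frac{\sqrt{115}}{5} \left(1 + \frac{\sqrt{115}}{5}\right)}{7} + 21\right) 0 = \left(\frac{\sqrt{115} \left(1 + \frac{\sqrt{115}}{5}\right)}{35} + 21\right) 0 = \left(21 + \frac{\sqrt{115} \left(1 + \frac{\sqrt{115}}{5}\right)}{35}\right) 0 = 0$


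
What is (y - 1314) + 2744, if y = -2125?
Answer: -695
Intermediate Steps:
(y - 1314) + 2744 = (-2125 - 1314) + 2744 = -3439 + 2744 = -695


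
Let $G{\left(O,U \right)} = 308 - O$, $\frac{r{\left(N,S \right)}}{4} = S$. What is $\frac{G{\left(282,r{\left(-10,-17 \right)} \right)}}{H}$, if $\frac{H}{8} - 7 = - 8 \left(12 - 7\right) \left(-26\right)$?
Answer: $\frac{13}{4188} \approx 0.0031041$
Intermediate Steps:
$r{\left(N,S \right)} = 4 S$
$H = 8376$ ($H = 56 + 8 - 8 \left(12 - 7\right) \left(-26\right) = 56 + 8 \left(-8\right) 5 \left(-26\right) = 56 + 8 \left(\left(-40\right) \left(-26\right)\right) = 56 + 8 \cdot 1040 = 56 + 8320 = 8376$)
$\frac{G{\left(282,r{\left(-10,-17 \right)} \right)}}{H} = \frac{308 - 282}{8376} = \left(308 - 282\right) \frac{1}{8376} = 26 \cdot \frac{1}{8376} = \frac{13}{4188}$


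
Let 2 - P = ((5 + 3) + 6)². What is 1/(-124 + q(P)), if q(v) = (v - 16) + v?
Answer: -1/528 ≈ -0.0018939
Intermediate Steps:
P = -194 (P = 2 - ((5 + 3) + 6)² = 2 - (8 + 6)² = 2 - 1*14² = 2 - 1*196 = 2 - 196 = -194)
q(v) = -16 + 2*v (q(v) = (-16 + v) + v = -16 + 2*v)
1/(-124 + q(P)) = 1/(-124 + (-16 + 2*(-194))) = 1/(-124 + (-16 - 388)) = 1/(-124 - 404) = 1/(-528) = -1/528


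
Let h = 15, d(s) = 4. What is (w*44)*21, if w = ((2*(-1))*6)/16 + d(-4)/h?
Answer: -2233/5 ≈ -446.60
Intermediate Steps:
w = -29/60 (w = ((2*(-1))*6)/16 + 4/15 = -2*6*(1/16) + 4*(1/15) = -12*1/16 + 4/15 = -¾ + 4/15 = -29/60 ≈ -0.48333)
(w*44)*21 = -29/60*44*21 = -319/15*21 = -2233/5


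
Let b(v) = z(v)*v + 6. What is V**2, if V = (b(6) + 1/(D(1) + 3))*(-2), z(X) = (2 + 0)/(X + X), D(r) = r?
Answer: 841/4 ≈ 210.25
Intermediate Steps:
z(X) = 1/X (z(X) = 2/((2*X)) = 2*(1/(2*X)) = 1/X)
b(v) = 7 (b(v) = v/v + 6 = 1 + 6 = 7)
V = -29/2 (V = (7 + 1/(1 + 3))*(-2) = (7 + 1/4)*(-2) = (29/4)*(-2) = -29/2 ≈ -14.500)
V**2 = (-29/2)**2 = 841/4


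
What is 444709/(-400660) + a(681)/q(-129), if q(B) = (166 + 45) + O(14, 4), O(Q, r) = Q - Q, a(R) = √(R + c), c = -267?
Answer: -444709/400660 + 3*√46/211 ≈ -1.0135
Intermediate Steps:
a(R) = √(-267 + R) (a(R) = √(R - 267) = √(-267 + R))
O(Q, r) = 0
q(B) = 211 (q(B) = (166 + 45) + 0 = 211 + 0 = 211)
444709/(-400660) + a(681)/q(-129) = 444709/(-400660) + √(-267 + 681)/211 = 444709*(-1/400660) + √414*(1/211) = -444709/400660 + (3*√46)*(1/211) = -444709/400660 + 3*√46/211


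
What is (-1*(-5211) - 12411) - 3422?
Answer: -10622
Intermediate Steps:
(-1*(-5211) - 12411) - 3422 = (5211 - 12411) - 3422 = -7200 - 3422 = -10622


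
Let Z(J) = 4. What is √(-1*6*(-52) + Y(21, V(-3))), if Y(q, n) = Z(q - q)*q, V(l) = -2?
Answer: 6*√11 ≈ 19.900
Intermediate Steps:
Y(q, n) = 4*q
√(-1*6*(-52) + Y(21, V(-3))) = √(-1*6*(-52) + 4*21) = √(-6*(-52) + 84) = √(312 + 84) = √396 = 6*√11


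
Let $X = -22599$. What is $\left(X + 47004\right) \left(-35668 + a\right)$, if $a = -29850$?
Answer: $-1598966790$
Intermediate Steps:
$\left(X + 47004\right) \left(-35668 + a\right) = \left(-22599 + 47004\right) \left(-35668 - 29850\right) = 24405 \left(-65518\right) = -1598966790$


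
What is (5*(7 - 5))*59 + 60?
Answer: 650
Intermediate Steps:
(5*(7 - 5))*59 + 60 = (5*2)*59 + 60 = 10*59 + 60 = 590 + 60 = 650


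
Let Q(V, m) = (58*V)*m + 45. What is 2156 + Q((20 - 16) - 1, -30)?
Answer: -3019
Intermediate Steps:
Q(V, m) = 45 + 58*V*m (Q(V, m) = 58*V*m + 45 = 45 + 58*V*m)
2156 + Q((20 - 16) - 1, -30) = 2156 + (45 + 58*((20 - 16) - 1)*(-30)) = 2156 + (45 + 58*(4 - 1)*(-30)) = 2156 + (45 + 58*3*(-30)) = 2156 + (45 - 5220) = 2156 - 5175 = -3019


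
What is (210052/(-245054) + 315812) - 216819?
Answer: 12129210285/122527 ≈ 98992.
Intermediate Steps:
(210052/(-245054) + 315812) - 216819 = (210052*(-1/245054) + 315812) - 216819 = (-105026/122527 + 315812) - 216819 = 38695391898/122527 - 216819 = 12129210285/122527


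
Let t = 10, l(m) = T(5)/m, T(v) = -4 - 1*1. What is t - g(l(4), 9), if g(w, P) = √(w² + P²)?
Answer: 10 - √1321/4 ≈ 0.91361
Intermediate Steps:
T(v) = -5 (T(v) = -4 - 1 = -5)
l(m) = -5/m
g(w, P) = √(P² + w²)
t - g(l(4), 9) = 10 - √(9² + (-5/4)²) = 10 - √(81 + (-5*¼)²) = 10 - √(81 + (-5/4)²) = 10 - √(81 + 25/16) = 10 - √(1321/16) = 10 - √1321/4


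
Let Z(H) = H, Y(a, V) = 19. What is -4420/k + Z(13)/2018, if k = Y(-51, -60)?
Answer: -8919313/38342 ≈ -232.63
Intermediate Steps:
k = 19
-4420/k + Z(13)/2018 = -4420/19 + 13/2018 = -8919313/38342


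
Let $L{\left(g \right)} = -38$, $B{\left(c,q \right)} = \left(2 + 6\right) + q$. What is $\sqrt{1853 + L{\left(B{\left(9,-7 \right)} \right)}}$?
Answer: $11 \sqrt{15} \approx 42.603$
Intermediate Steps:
$B{\left(c,q \right)} = 8 + q$
$\sqrt{1853 + L{\left(B{\left(9,-7 \right)} \right)}} = \sqrt{1853 - 38} = \sqrt{1815} = 11 \sqrt{15}$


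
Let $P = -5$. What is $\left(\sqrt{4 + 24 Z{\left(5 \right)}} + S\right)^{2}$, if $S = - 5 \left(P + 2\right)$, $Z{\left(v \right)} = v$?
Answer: $349 + 60 \sqrt{31} \approx 683.07$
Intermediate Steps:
$S = 15$ ($S = - 5 \left(-5 + 2\right) = \left(-5\right) \left(-3\right) = 15$)
$\left(\sqrt{4 + 24 Z{\left(5 \right)}} + S\right)^{2} = \left(\sqrt{4 + 24 \cdot 5} + 15\right)^{2} = \left(\sqrt{4 + 120} + 15\right)^{2} = \left(\sqrt{124} + 15\right)^{2} = \left(2 \sqrt{31} + 15\right)^{2} = \left(15 + 2 \sqrt{31}\right)^{2}$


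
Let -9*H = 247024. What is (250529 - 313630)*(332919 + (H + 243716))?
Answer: -311888744791/9 ≈ -3.4654e+10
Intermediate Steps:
H = -247024/9 (H = -1/9*247024 = -247024/9 ≈ -27447.)
(250529 - 313630)*(332919 + (H + 243716)) = (250529 - 313630)*(332919 + (-247024/9 + 243716)) = -63101*(332919 + 1946420/9) = -63101*4942691/9 = -311888744791/9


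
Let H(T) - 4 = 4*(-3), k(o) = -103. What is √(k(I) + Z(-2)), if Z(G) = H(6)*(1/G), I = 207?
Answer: 3*I*√11 ≈ 9.9499*I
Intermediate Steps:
H(T) = -8 (H(T) = 4 + 4*(-3) = 4 - 12 = -8)
Z(G) = -8/G
√(k(I) + Z(-2)) = √(-103 - 8/(-2)) = √(-103 - 8*(-½)) = √(-103 + 4) = √(-99) = 3*I*√11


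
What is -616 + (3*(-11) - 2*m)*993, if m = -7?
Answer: -19483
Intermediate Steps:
-616 + (3*(-11) - 2*m)*993 = -616 + (3*(-11) - 2*(-7))*993 = -616 + (-33 + 14)*993 = -616 - 19*993 = -616 - 18867 = -19483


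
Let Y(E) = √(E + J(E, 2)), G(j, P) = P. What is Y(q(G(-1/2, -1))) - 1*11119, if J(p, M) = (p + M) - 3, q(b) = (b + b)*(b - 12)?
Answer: -11119 + √51 ≈ -11112.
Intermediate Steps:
q(b) = 2*b*(-12 + b) (q(b) = (2*b)*(-12 + b) = 2*b*(-12 + b))
J(p, M) = -3 + M + p (J(p, M) = (M + p) - 3 = -3 + M + p)
Y(E) = √(-1 + 2*E) (Y(E) = √(E + (-3 + 2 + E)) = √(E + (-1 + E)) = √(-1 + 2*E))
Y(q(G(-1/2, -1))) - 1*11119 = √(-1 + 2*(2*(-1)*(-12 - 1))) - 1*11119 = √(-1 + 2*(2*(-1)*(-13))) - 11119 = √(-1 + 2*26) - 11119 = √(-1 + 52) - 11119 = √51 - 11119 = -11119 + √51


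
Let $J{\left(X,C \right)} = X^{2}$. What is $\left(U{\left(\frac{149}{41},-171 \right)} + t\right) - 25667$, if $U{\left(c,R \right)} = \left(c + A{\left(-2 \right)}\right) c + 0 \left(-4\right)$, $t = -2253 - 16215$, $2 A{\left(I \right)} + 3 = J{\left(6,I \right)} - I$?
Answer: $- \frac{148123653}{3362} \approx -44058.0$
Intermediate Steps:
$A{\left(I \right)} = \frac{33}{2} - \frac{I}{2}$ ($A{\left(I \right)} = - \frac{3}{2} + \frac{6^{2} - I}{2} = - \frac{3}{2} + \frac{36 - I}{2} = - \frac{3}{2} - \left(-18 + \frac{I}{2}\right) = \frac{33}{2} - \frac{I}{2}$)
$t = -18468$
$U{\left(c,R \right)} = c \left(\frac{35}{2} + c\right)$ ($U{\left(c,R \right)} = \left(c + \left(\frac{33}{2} - -1\right)\right) c + 0 \left(-4\right) = \left(c + \left(\frac{33}{2} + 1\right)\right) c + 0 = \left(c + \frac{35}{2}\right) c + 0 = \left(\frac{35}{2} + c\right) c + 0 = c \left(\frac{35}{2} + c\right) + 0 = c \left(\frac{35}{2} + c\right)$)
$\left(U{\left(\frac{149}{41},-171 \right)} + t\right) - 25667 = \left(\frac{\frac{149}{41} \left(35 + 2 \cdot \frac{149}{41}\right)}{2} - 18468\right) - 25667 = \left(\frac{149 \cdot \frac{1}{41} \left(35 + 2 \cdot 149 \cdot \frac{1}{41}\right)}{2} - 18468\right) - 25667 = \left(\frac{1}{2} \cdot \frac{149}{41} \left(35 + 2 \cdot \frac{149}{41}\right) - 18468\right) - 25667 = \left(\frac{1}{2} \cdot \frac{149}{41} \left(35 + \frac{298}{41}\right) - 18468\right) - 25667 = \left(\frac{1}{2} \cdot \frac{149}{41} \cdot \frac{1733}{41} - 18468\right) - 25667 = \left(\frac{258217}{3362} - 18468\right) - 25667 = - \frac{61831199}{3362} - 25667 = - \frac{148123653}{3362}$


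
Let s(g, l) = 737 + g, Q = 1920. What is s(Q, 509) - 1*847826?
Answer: -845169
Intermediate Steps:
s(Q, 509) - 1*847826 = (737 + 1920) - 1*847826 = 2657 - 847826 = -845169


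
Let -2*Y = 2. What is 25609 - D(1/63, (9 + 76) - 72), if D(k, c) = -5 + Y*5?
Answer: 25619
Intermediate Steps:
Y = -1 (Y = -1/2*2 = -1)
D(k, c) = -10 (D(k, c) = -5 - 1*5 = -5 - 5 = -10)
25609 - D(1/63, (9 + 76) - 72) = 25609 - 1*(-10) = 25609 + 10 = 25619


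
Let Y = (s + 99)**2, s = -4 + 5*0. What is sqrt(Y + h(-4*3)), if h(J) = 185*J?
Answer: sqrt(6805) ≈ 82.492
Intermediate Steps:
s = -4 (s = -4 + 0 = -4)
Y = 9025 (Y = (-4 + 99)**2 = 95**2 = 9025)
sqrt(Y + h(-4*3)) = sqrt(9025 + 185*(-4*3)) = sqrt(9025 + 185*(-12)) = sqrt(9025 - 2220) = sqrt(6805)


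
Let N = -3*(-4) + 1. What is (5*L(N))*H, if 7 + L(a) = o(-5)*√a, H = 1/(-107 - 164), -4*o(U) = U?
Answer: 35/271 - 25*√13/1084 ≈ 0.045997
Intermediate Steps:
o(U) = -U/4
H = -1/271 (H = 1/(-271) = -1/271 ≈ -0.0036900)
N = 13 (N = 12 + 1 = 13)
L(a) = -7 + 5*√a/4 (L(a) = -7 + (-¼*(-5))*√a = -7 + 5*√a/4)
(5*L(N))*H = (5*(-7 + 5*√13/4))*(-1/271) = (-35 + 25*√13/4)*(-1/271) = 35/271 - 25*√13/1084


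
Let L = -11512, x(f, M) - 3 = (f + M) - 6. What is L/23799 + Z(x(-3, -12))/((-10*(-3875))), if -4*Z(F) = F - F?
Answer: -11512/23799 ≈ -0.48372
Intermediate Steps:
x(f, M) = -3 + M + f (x(f, M) = 3 + ((f + M) - 6) = 3 + ((M + f) - 6) = 3 + (-6 + M + f) = -3 + M + f)
Z(F) = 0 (Z(F) = -(F - F)/4 = -1/4*0 = 0)
L/23799 + Z(x(-3, -12))/((-10*(-3875))) = -11512/23799 + 0/((-10*(-3875))) = -11512*1/23799 + 0/38750 = -11512/23799 + 0*(1/38750) = -11512/23799 + 0 = -11512/23799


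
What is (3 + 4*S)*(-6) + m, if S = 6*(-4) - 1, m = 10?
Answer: 592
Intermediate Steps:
S = -25 (S = -24 - 1 = -25)
(3 + 4*S)*(-6) + m = (3 + 4*(-25))*(-6) + 10 = (3 - 100)*(-6) + 10 = -97*(-6) + 10 = 582 + 10 = 592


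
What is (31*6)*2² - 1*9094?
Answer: -8350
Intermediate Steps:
(31*6)*2² - 1*9094 = 186*4 - 9094 = 744 - 9094 = -8350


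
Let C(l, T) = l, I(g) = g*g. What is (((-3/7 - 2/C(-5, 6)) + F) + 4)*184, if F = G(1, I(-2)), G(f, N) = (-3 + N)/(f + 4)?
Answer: 26864/35 ≈ 767.54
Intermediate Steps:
I(g) = g**2
G(f, N) = (-3 + N)/(4 + f)
F = 1/5 (F = (-3 + (-2)**2)/(4 + 1) = (-3 + 4)/5 = (1/5)*1 = 1/5 ≈ 0.20000)
(((-3/7 - 2/C(-5, 6)) + F) + 4)*184 = (((-3/7 - 2/(-5)) + 1/5) + 4)*184 = (((-3*1/7 - 2*(-1/5)) + 1/5) + 4)*184 = (((-3/7 + 2/5) + 1/5) + 4)*184 = ((-1/35 + 1/5) + 4)*184 = (6/35 + 4)*184 = (146/35)*184 = 26864/35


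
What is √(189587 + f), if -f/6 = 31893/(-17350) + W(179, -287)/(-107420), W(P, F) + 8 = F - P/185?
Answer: √22539614926244515747019/344791345 ≈ 435.43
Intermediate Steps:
W(P, F) = -8 + F - P/185 (W(P, F) = -8 + (F - P/185) = -8 + F - P/185)
f = 18985501176/1723956725 (f = -6*(31893/(-17350) + (-8 - 287 - 1/185*179)/(-107420)) = -6*(31893*(-1/17350) + (-8 - 287 - 179/185)*(-1/107420)) = -6*(-31893/17350 - 54754/185*(-1/107420)) = -6*(-31893/17350 + 27377/9936350) = -6*(-3164250196/1723956725) = 18985501176/1723956725 ≈ 11.013)
√(189587 + f) = √(189587 + 18985501176/1723956725) = √(326858769123751/1723956725) = √22539614926244515747019/344791345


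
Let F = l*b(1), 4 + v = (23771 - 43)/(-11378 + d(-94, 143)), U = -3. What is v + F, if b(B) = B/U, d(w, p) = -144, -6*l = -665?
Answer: -4459409/103698 ≈ -43.004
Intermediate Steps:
l = 665/6 (l = -1/6*(-665) = 665/6 ≈ 110.83)
v = -34908/5761 (v = -4 + (23771 - 43)/(-11378 - 144) = -4 + 23728/(-11522) = -4 + 23728*(-1/11522) = -4 - 11864/5761 = -34908/5761 ≈ -6.0594)
b(B) = -B/3 (b(B) = B/(-3) = B*(-1/3) = -B/3)
F = -665/18 (F = 665*(-1/3*1)/6 = (665/6)*(-1/3) = -665/18 ≈ -36.944)
v + F = -34908/5761 - 665/18 = -4459409/103698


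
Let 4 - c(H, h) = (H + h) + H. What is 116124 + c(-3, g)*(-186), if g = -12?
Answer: 112032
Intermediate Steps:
c(H, h) = 4 - h - 2*H (c(H, h) = 4 - ((H + h) + H) = 4 - (h + 2*H) = 4 + (-h - 2*H) = 4 - h - 2*H)
116124 + c(-3, g)*(-186) = 116124 + (4 - 1*(-12) - 2*(-3))*(-186) = 116124 + (4 + 12 + 6)*(-186) = 116124 + 22*(-186) = 116124 - 4092 = 112032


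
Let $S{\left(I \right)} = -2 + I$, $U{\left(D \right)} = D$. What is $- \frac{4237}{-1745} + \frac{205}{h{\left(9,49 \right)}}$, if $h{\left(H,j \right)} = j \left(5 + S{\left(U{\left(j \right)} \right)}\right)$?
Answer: $\frac{11153601}{4446260} \approx 2.5085$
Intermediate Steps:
$h{\left(H,j \right)} = j \left(3 + j\right)$ ($h{\left(H,j \right)} = j \left(5 + \left(-2 + j\right)\right) = j \left(3 + j\right)$)
$- \frac{4237}{-1745} + \frac{205}{h{\left(9,49 \right)}} = - \frac{4237}{-1745} + \frac{205}{49 \left(3 + 49\right)} = \left(-4237\right) \left(- \frac{1}{1745}\right) + \frac{205}{49 \cdot 52} = \frac{4237}{1745} + \frac{205}{2548} = \frac{11153601}{4446260}$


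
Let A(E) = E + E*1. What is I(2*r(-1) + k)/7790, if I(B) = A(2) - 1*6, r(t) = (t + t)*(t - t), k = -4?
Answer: -1/3895 ≈ -0.00025674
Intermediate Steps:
A(E) = 2*E (A(E) = E + E = 2*E)
r(t) = 0 (r(t) = (2*t)*0 = 0)
I(B) = -2 (I(B) = 2*2 - 1*6 = 4 - 6 = -2)
I(2*r(-1) + k)/7790 = -2/7790 = -2*1/7790 = -1/3895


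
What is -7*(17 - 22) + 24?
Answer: 59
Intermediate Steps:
-7*(17 - 22) + 24 = -7*(-5) + 24 = 35 + 24 = 59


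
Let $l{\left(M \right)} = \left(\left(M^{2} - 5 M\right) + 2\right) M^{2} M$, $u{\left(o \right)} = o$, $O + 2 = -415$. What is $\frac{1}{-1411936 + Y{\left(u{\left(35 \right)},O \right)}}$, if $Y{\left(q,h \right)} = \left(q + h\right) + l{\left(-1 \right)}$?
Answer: $- \frac{1}{1412326} \approx -7.0805 \cdot 10^{-7}$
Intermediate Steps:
$O = -417$ ($O = -2 - 415 = -417$)
$l{\left(M \right)} = M^{3} \left(2 + M^{2} - 5 M\right)$ ($l{\left(M \right)} = \left(2 + M^{2} - 5 M\right) M^{2} M = M^{2} \left(2 + M^{2} - 5 M\right) M = M^{3} \left(2 + M^{2} - 5 M\right)$)
$Y{\left(q,h \right)} = -8 + h + q$ ($Y{\left(q,h \right)} = \left(q + h\right) + \left(-1\right)^{3} \left(2 + \left(-1\right)^{2} - -5\right) = \left(h + q\right) - \left(2 + 1 + 5\right) = \left(h + q\right) - 8 = -8 + h + q$)
$\frac{1}{-1411936 + Y{\left(u{\left(35 \right)},O \right)}} = \frac{1}{-1411936 - 390} = \frac{1}{-1412326} = - \frac{1}{1412326}$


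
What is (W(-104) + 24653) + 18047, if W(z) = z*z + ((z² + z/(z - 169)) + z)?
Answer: 1348796/21 ≈ 64228.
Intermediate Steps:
W(z) = z + 2*z² + z/(-169 + z) (W(z) = z² + ((z² + z/(-169 + z)) + z) = z² + (z + z² + z/(-169 + z)) = z + 2*z² + z/(-169 + z))
(W(-104) + 24653) + 18047 = (-104*(-168 - 337*(-104) + 2*(-104)²)/(-169 - 104) + 24653) + 18047 = (-104*(-168 + 35048 + 2*10816)/(-273) + 24653) + 18047 = (-104*(-1/273)*(-168 + 35048 + 21632) + 24653) + 18047 = (-104*(-1/273)*56512 + 24653) + 18047 = (452096/21 + 24653) + 18047 = 969809/21 + 18047 = 1348796/21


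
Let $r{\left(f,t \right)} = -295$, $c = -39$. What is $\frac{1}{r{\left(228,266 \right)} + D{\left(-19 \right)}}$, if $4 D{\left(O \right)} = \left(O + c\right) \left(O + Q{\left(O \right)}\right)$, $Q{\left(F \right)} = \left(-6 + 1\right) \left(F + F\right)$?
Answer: $- \frac{2}{5549} \approx -0.00036043$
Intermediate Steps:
$Q{\left(F \right)} = - 10 F$ ($Q{\left(F \right)} = - 5 \cdot 2 F = - 10 F$)
$D{\left(O \right)} = - \frac{9 O \left(-39 + O\right)}{4}$ ($D{\left(O \right)} = \frac{\left(O - 39\right) \left(O - 10 O\right)}{4} = \frac{\left(-39 + O\right) \left(- 9 O\right)}{4} = \frac{\left(-9\right) O \left(-39 + O\right)}{4} = - \frac{9 O \left(-39 + O\right)}{4}$)
$\frac{1}{r{\left(228,266 \right)} + D{\left(-19 \right)}} = \frac{1}{-295 + \frac{9}{4} \left(-19\right) \left(39 - -19\right)} = \frac{1}{-295 + \frac{9}{4} \left(-19\right) \left(39 + 19\right)} = \frac{1}{-295 + \frac{9}{4} \left(-19\right) 58} = \frac{1}{-295 - \frac{4959}{2}} = \frac{1}{- \frac{5549}{2}} = - \frac{2}{5549}$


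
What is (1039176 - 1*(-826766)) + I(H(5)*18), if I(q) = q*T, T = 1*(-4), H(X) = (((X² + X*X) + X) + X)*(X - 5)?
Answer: 1865942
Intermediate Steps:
H(X) = (-5 + X)*(2*X + 2*X²) (H(X) = (((X² + X²) + X) + X)*(-5 + X) = ((2*X² + X) + X)*(-5 + X) = ((X + 2*X²) + X)*(-5 + X) = (2*X + 2*X²)*(-5 + X) = (-5 + X)*(2*X + 2*X²))
T = -4
I(q) = -4*q (I(q) = q*(-4) = -4*q)
(1039176 - 1*(-826766)) + I(H(5)*18) = (1039176 - 1*(-826766)) - 4*2*5*(-5 + 5² - 4*5)*18 = (1039176 + 826766) - 4*2*5*(-5 + 25 - 20)*18 = 1865942 - 4*2*5*0*18 = 1865942 - 0*18 = 1865942 - 4*0 = 1865942 + 0 = 1865942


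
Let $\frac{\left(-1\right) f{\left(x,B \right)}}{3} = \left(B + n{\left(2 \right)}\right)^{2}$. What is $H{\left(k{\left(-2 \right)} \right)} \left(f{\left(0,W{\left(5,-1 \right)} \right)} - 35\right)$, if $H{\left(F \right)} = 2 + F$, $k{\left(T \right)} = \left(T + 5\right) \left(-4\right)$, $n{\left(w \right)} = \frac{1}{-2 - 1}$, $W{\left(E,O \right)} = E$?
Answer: $\frac{3010}{3} \approx 1003.3$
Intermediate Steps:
$n{\left(w \right)} = - \frac{1}{3}$ ($n{\left(w \right)} = \frac{1}{-3} = - \frac{1}{3}$)
$k{\left(T \right)} = -20 - 4 T$ ($k{\left(T \right)} = \left(5 + T\right) \left(-4\right) = -20 - 4 T$)
$f{\left(x,B \right)} = - 3 \left(- \frac{1}{3} + B\right)^{2}$ ($f{\left(x,B \right)} = - 3 \left(B - \frac{1}{3}\right)^{2} = - 3 \left(- \frac{1}{3} + B\right)^{2}$)
$H{\left(k{\left(-2 \right)} \right)} \left(f{\left(0,W{\left(5,-1 \right)} \right)} - 35\right) = \left(2 - 12\right) \left(- \frac{\left(-1 + 3 \cdot 5\right)^{2}}{3} - 35\right) = \left(2 + \left(-20 + 8\right)\right) \left(- \frac{\left(-1 + 15\right)^{2}}{3} - 35\right) = \left(2 - 12\right) \left(- \frac{14^{2}}{3} - 35\right) = - 10 \left(\left(- \frac{1}{3}\right) 196 - 35\right) = - 10 \left(- \frac{196}{3} - 35\right) = \left(-10\right) \left(- \frac{301}{3}\right) = \frac{3010}{3}$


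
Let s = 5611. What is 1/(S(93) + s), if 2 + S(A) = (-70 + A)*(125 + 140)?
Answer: 1/11704 ≈ 8.5441e-5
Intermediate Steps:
S(A) = -18552 + 265*A (S(A) = -2 + (-70 + A)*(125 + 140) = -2 + (-70 + A)*265 = -2 + (-18550 + 265*A) = -18552 + 265*A)
1/(S(93) + s) = 1/((-18552 + 265*93) + 5611) = 1/((-18552 + 24645) + 5611) = 1/(6093 + 5611) = 1/11704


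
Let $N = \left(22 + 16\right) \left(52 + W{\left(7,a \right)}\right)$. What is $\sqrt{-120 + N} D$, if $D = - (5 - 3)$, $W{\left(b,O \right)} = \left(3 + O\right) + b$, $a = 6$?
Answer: $- 8 \sqrt{154} \approx -99.277$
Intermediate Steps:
$W{\left(b,O \right)} = 3 + O + b$
$N = 2584$ ($N = \left(22 + 16\right) \left(52 + \left(3 + 6 + 7\right)\right) = 38 \left(52 + 16\right) = 38 \cdot 68 = 2584$)
$D = -2$ ($D = \left(-1\right) 2 = -2$)
$\sqrt{-120 + N} D = \sqrt{-120 + 2584} \left(-2\right) = \sqrt{2464} \left(-2\right) = 4 \sqrt{154} \left(-2\right) = - 8 \sqrt{154}$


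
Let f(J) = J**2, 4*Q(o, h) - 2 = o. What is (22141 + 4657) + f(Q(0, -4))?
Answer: 107193/4 ≈ 26798.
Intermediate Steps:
Q(o, h) = 1/2 + o/4
(22141 + 4657) + f(Q(0, -4)) = (22141 + 4657) + (1/2 + (1/4)*0)**2 = 26798 + (1/2 + 0)**2 = 26798 + (1/2)**2 = 26798 + 1/4 = 107193/4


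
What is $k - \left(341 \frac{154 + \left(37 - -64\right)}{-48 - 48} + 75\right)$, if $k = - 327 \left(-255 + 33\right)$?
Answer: $\frac{2349593}{32} \approx 73425.0$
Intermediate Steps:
$k = 72594$ ($k = \left(-327\right) \left(-222\right) = 72594$)
$k - \left(341 \frac{154 + \left(37 - -64\right)}{-48 - 48} + 75\right) = 72594 - \left(341 \frac{154 + \left(37 - -64\right)}{-48 - 48} + 75\right) = 72594 - \left(341 \frac{154 + \left(37 + 64\right)}{-96} + 75\right) = 72594 - \left(341 \left(154 + 101\right) \left(- \frac{1}{96}\right) + 75\right) = 72594 - \left(341 \cdot 255 \left(- \frac{1}{96}\right) + 75\right) = 72594 - \left(341 \left(- \frac{85}{32}\right) + 75\right) = 72594 - \left(- \frac{28985}{32} + 75\right) = 72594 - - \frac{26585}{32} = 72594 + \frac{26585}{32} = \frac{2349593}{32}$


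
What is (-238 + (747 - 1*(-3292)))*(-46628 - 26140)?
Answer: -276591168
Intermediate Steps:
(-238 + (747 - 1*(-3292)))*(-46628 - 26140) = (-238 + (747 + 3292))*(-72768) = (-238 + 4039)*(-72768) = 3801*(-72768) = -276591168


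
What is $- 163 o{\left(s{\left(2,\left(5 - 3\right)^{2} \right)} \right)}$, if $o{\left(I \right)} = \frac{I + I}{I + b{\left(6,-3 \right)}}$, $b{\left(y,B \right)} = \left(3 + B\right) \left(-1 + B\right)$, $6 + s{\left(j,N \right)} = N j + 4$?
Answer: $-326$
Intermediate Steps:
$s{\left(j,N \right)} = -2 + N j$ ($s{\left(j,N \right)} = -6 + \left(N j + 4\right) = -6 + \left(4 + N j\right) = -2 + N j$)
$b{\left(y,B \right)} = \left(-1 + B\right) \left(3 + B\right)$
$o{\left(I \right)} = 2$ ($o{\left(I \right)} = \frac{I + I}{I + \left(-3 + \left(-3\right)^{2} + 2 \left(-3\right)\right)} = \frac{2 I}{I - 0} = \frac{2 I}{I + 0} = \frac{2 I}{I} = 2$)
$- 163 o{\left(s{\left(2,\left(5 - 3\right)^{2} \right)} \right)} = \left(-163\right) 2 = -326$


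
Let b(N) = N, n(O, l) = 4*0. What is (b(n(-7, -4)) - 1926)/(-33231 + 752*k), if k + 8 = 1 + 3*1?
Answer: 1926/36239 ≈ 0.053147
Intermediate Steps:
k = -4 (k = -8 + (1 + 3*1) = -8 + (1 + 3) = -8 + 4 = -4)
n(O, l) = 0
(b(n(-7, -4)) - 1926)/(-33231 + 752*k) = (0 - 1926)/(-33231 + 752*(-4)) = -1926/(-33231 - 3008) = -1926/(-36239) = -1926*(-1/36239) = 1926/36239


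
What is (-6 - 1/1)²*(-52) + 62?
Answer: -2486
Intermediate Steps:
(-6 - 1/1)²*(-52) + 62 = (-6 - 1)²*(-52) + 62 = (-7)²*(-52) + 62 = 49*(-52) + 62 = -2548 + 62 = -2486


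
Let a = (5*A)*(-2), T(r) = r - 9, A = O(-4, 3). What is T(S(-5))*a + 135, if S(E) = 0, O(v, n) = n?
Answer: 405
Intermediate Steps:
A = 3
T(r) = -9 + r
a = -30 (a = (5*3)*(-2) = 15*(-2) = -30)
T(S(-5))*a + 135 = (-9 + 0)*(-30) + 135 = -9*(-30) + 135 = 270 + 135 = 405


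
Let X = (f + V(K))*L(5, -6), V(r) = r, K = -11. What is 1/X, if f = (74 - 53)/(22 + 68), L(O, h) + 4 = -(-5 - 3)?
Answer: -15/646 ≈ -0.023220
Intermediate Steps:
L(O, h) = 4 (L(O, h) = -4 - (-5 - 3) = -4 - 1*(-8) = -4 + 8 = 4)
f = 7/30 (f = 21/90 = 21*(1/90) = 7/30 ≈ 0.23333)
X = -646/15 (X = (7/30 - 11)*4 = -323/30*4 = -646/15 ≈ -43.067)
1/X = 1/(-646/15) = -15/646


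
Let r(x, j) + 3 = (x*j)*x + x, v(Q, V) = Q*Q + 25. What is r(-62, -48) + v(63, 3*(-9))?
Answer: -180583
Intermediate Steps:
v(Q, V) = 25 + Q² (v(Q, V) = Q² + 25 = 25 + Q²)
r(x, j) = -3 + x + j*x² (r(x, j) = -3 + ((x*j)*x + x) = -3 + ((j*x)*x + x) = -3 + (j*x² + x) = -3 + (x + j*x²) = -3 + x + j*x²)
r(-62, -48) + v(63, 3*(-9)) = (-3 - 62 - 48*(-62)²) + (25 + 63²) = (-3 - 62 - 48*3844) + (25 + 3969) = (-3 - 62 - 184512) + 3994 = -184577 + 3994 = -180583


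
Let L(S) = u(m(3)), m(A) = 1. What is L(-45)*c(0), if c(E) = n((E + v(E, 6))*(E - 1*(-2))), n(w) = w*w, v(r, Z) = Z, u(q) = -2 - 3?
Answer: -720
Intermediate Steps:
u(q) = -5
L(S) = -5
n(w) = w²
c(E) = (2 + E)²*(6 + E)² (c(E) = ((E + 6)*(E - 1*(-2)))² = ((6 + E)*(E + 2))² = ((6 + E)*(2 + E))² = ((2 + E)*(6 + E))² = (2 + E)²*(6 + E)²)
L(-45)*c(0) = -5*(12 + 0² + 8*0)² = -5*(12 + 0 + 0)² = -5*12² = -5*144 = -720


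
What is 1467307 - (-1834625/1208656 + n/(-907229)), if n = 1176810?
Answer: 1608945965596766253/1096527774224 ≈ 1.4673e+6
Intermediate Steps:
1467307 - (-1834625/1208656 + n/(-907229)) = 1467307 - (-1834625/1208656 + 1176810/(-907229)) = 1467307 - (-1834625*1/1208656 + 1176810*(-1/907229)) = 1467307 - (-1834625/1208656 - 1176810/907229) = 1467307 - 1*(-3086783471485/1096527774224) = 1467307 + 3086783471485/1096527774224 = 1608945965596766253/1096527774224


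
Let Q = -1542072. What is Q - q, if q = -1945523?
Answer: 403451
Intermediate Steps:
Q - q = -1542072 - 1*(-1945523) = -1542072 + 1945523 = 403451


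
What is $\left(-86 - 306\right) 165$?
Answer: $-64680$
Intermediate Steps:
$\left(-86 - 306\right) 165 = \left(-392\right) 165 = -64680$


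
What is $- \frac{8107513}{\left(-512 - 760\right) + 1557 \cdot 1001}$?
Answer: $- \frac{8107513}{1557285} \approx -5.2062$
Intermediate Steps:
$- \frac{8107513}{\left(-512 - 760\right) + 1557 \cdot 1001} = - \frac{8107513}{\left(-512 - 760\right) + 1558557} = - \frac{8107513}{-1272 + 1558557} = - \frac{8107513}{1557285}$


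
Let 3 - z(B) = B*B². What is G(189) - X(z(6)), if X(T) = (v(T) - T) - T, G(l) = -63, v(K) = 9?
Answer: -498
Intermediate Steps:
z(B) = 3 - B³ (z(B) = 3 - B*B² = 3 - B³)
X(T) = 9 - 2*T (X(T) = (9 - T) - T = 9 - 2*T)
G(189) - X(z(6)) = -63 - (9 - 2*(3 - 1*6³)) = -63 - (9 - 2*(3 - 1*216)) = -63 - (9 - 2*(3 - 216)) = -63 - (9 - 2*(-213)) = -63 - (9 + 426) = -63 - 1*435 = -63 - 435 = -498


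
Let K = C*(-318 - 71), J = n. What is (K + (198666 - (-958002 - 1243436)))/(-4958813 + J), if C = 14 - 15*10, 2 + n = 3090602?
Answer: -2453008/1868213 ≈ -1.3130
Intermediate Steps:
n = 3090600 (n = -2 + 3090602 = 3090600)
C = -136 (C = 14 - 150 = -136)
J = 3090600
K = 52904 (K = -136*(-318 - 71) = -136*(-389) = 52904)
(K + (198666 - (-958002 - 1243436)))/(-4958813 + J) = (52904 + (198666 - (-958002 - 1243436)))/(-4958813 + 3090600) = (52904 + (198666 - 1*(-2201438)))/(-1868213) = (52904 + (198666 + 2201438))*(-1/1868213) = (52904 + 2400104)*(-1/1868213) = 2453008*(-1/1868213) = -2453008/1868213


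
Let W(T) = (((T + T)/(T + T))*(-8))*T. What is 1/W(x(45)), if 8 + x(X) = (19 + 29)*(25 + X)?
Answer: -1/26816 ≈ -3.7291e-5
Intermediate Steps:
x(X) = 1192 + 48*X (x(X) = -8 + (19 + 29)*(25 + X) = -8 + 48*(25 + X) = -8 + (1200 + 48*X) = 1192 + 48*X)
W(T) = -8*T (W(T) = (((2*T)/((2*T)))*(-8))*T = (((2*T)*(1/(2*T)))*(-8))*T = (1*(-8))*T = -8*T)
1/W(x(45)) = 1/(-8*(1192 + 48*45)) = 1/(-8*(1192 + 2160)) = 1/(-8*3352) = 1/(-26816) = -1/26816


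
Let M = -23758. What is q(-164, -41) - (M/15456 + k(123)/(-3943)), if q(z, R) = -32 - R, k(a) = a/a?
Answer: 45870023/4353072 ≈ 10.537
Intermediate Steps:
k(a) = 1
q(-164, -41) - (M/15456 + k(123)/(-3943)) = (-32 - 1*(-41)) - (-23758/15456 + 1/(-3943)) = (-32 + 41) - (-23758*1/15456 + 1*(-1/3943)) = 9 - (-1697/1104 - 1/3943) = 9 - 1*(-6692375/4353072) = 9 + 6692375/4353072 = 45870023/4353072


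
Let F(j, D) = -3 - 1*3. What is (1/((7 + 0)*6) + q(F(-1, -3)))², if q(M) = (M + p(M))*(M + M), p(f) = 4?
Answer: 1018081/1764 ≈ 577.14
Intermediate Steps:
F(j, D) = -6 (F(j, D) = -3 - 3 = -6)
q(M) = 2*M*(4 + M) (q(M) = (M + 4)*(M + M) = (4 + M)*(2*M) = 2*M*(4 + M))
(1/((7 + 0)*6) + q(F(-1, -3)))² = (1/((7 + 0)*6) + 2*(-6)*(4 - 6))² = (1/(7*6) + 2*(-6)*(-2))² = (1/42 + 24)² = (1009/42)² = 1018081/1764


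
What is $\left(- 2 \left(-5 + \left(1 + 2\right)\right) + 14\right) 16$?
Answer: $288$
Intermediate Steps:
$\left(- 2 \left(-5 + \left(1 + 2\right)\right) + 14\right) 16 = \left(- 2 \left(-5 + 3\right) + 14\right) 16 = \left(\left(-2\right) \left(-2\right) + 14\right) 16 = \left(4 + 14\right) 16 = 18 \cdot 16 = 288$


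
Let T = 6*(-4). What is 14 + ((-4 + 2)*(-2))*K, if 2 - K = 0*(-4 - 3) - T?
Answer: -74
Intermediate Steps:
T = -24
K = -22 (K = 2 - (0*(-4 - 3) - 1*(-24)) = 2 - (0*(-7) + 24) = 2 - (0 + 24) = 2 - 1*24 = 2 - 24 = -22)
14 + ((-4 + 2)*(-2))*K = 14 + ((-4 + 2)*(-2))*(-22) = 14 - 2*(-2)*(-22) = 14 + 4*(-22) = 14 - 88 = -74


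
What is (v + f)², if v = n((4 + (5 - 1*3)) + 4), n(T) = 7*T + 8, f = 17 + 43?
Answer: 19044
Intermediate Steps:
f = 60
n(T) = 8 + 7*T
v = 78 (v = 8 + 7*((4 + (5 - 1*3)) + 4) = 8 + 7*((4 + (5 - 3)) + 4) = 8 + 7*((4 + 2) + 4) = 8 + 7*(6 + 4) = 8 + 7*10 = 8 + 70 = 78)
(v + f)² = (78 + 60)² = 138² = 19044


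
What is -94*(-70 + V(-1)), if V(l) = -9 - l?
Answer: 7332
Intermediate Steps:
-94*(-70 + V(-1)) = -94*(-70 + (-9 - 1*(-1))) = -94*(-70 + (-9 + 1)) = -94*(-70 - 8) = -94*(-78) = 7332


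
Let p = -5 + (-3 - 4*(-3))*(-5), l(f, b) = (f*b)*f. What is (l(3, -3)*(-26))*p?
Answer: -35100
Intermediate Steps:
l(f, b) = b*f**2 (l(f, b) = (b*f)*f = b*f**2)
p = -50 (p = -5 + (-3 + 12)*(-5) = -5 + 9*(-5) = -5 - 45 = -50)
(l(3, -3)*(-26))*p = (-3*3**2*(-26))*(-50) = (-3*9*(-26))*(-50) = -27*(-26)*(-50) = 702*(-50) = -35100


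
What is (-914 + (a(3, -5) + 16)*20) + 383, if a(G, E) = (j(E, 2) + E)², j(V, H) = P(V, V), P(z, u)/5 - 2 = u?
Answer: 7789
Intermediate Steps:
P(z, u) = 10 + 5*u
j(V, H) = 10 + 5*V
a(G, E) = (10 + 6*E)² (a(G, E) = ((10 + 5*E) + E)² = (10 + 6*E)²)
(-914 + (a(3, -5) + 16)*20) + 383 = (-914 + (4*(5 + 3*(-5))² + 16)*20) + 383 = (-914 + (4*(5 - 15)² + 16)*20) + 383 = (-914 + (4*(-10)² + 16)*20) + 383 = (-914 + (4*100 + 16)*20) + 383 = (-914 + (400 + 16)*20) + 383 = (-914 + 416*20) + 383 = (-914 + 8320) + 383 = 7406 + 383 = 7789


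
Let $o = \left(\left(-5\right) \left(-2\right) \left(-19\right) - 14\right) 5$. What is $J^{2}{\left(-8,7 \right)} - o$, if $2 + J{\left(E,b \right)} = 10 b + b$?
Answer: $6645$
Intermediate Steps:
$J{\left(E,b \right)} = -2 + 11 b$ ($J{\left(E,b \right)} = -2 + \left(10 b + b\right) = -2 + 11 b$)
$o = -1020$ ($o = \left(10 \left(-19\right) - 14\right) 5 = \left(-190 - 14\right) 5 = \left(-204\right) 5 = -1020$)
$J^{2}{\left(-8,7 \right)} - o = \left(-2 + 11 \cdot 7\right)^{2} - -1020 = \left(-2 + 77\right)^{2} + 1020 = 75^{2} + 1020 = 5625 + 1020 = 6645$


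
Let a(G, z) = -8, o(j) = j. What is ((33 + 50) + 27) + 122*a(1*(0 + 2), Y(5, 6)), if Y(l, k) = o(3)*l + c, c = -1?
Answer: -866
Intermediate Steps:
Y(l, k) = -1 + 3*l (Y(l, k) = 3*l - 1 = -1 + 3*l)
((33 + 50) + 27) + 122*a(1*(0 + 2), Y(5, 6)) = ((33 + 50) + 27) + 122*(-8) = (83 + 27) - 976 = 110 - 976 = -866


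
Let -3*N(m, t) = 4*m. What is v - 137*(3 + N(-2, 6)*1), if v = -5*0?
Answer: -2329/3 ≈ -776.33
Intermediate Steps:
N(m, t) = -4*m/3
v = 0
v - 137*(3 + N(-2, 6)*1) = 0 - 137*(3 - 4/3*(-2)*1) = 0 - 137*(3 + (8/3)*1) = 0 - 137*(3 + 8/3) = 0 - 137*17/3 = 0 - 2329/3 = -2329/3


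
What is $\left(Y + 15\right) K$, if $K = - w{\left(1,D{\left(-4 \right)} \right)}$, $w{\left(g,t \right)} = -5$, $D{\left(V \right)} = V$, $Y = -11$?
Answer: $20$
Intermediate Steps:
$K = 5$ ($K = \left(-1\right) \left(-5\right) = 5$)
$\left(Y + 15\right) K = \left(-11 + 15\right) 5 = 4 \cdot 5 = 20$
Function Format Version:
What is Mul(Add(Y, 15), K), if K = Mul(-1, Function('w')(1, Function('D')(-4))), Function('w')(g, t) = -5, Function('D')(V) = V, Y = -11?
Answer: 20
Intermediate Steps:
K = 5 (K = Mul(-1, -5) = 5)
Mul(Add(Y, 15), K) = Mul(Add(-11, 15), 5) = Mul(4, 5) = 20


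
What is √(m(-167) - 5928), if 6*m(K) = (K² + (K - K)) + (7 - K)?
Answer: I*√45030/6 ≈ 35.367*I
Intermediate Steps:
m(K) = 7/6 - K/6 + K²/6 (m(K) = ((K² + (K - K)) + (7 - K))/6 = ((K² + 0) + (7 - K))/6 = (K² + (7 - K))/6 = (7 + K² - K)/6 = 7/6 - K/6 + K²/6)
√(m(-167) - 5928) = √((7/6 - ⅙*(-167) + (⅙)*(-167)²) - 5928) = √((7/6 + 167/6 + (⅙)*27889) - 5928) = √((7/6 + 167/6 + 27889/6) - 5928) = √(28063/6 - 5928) = √(-7505/6) = I*√45030/6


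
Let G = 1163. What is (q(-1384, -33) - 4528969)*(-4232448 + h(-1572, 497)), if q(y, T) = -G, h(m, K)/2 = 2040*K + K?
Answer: 9983024707608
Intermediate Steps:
h(m, K) = 4082*K (h(m, K) = 2*(2040*K + K) = 2*(2041*K) = 4082*K)
q(y, T) = -1163 (q(y, T) = -1*1163 = -1163)
(q(-1384, -33) - 4528969)*(-4232448 + h(-1572, 497)) = (-1163 - 4528969)*(-4232448 + 4082*497) = -4530132*(-4232448 + 2028754) = -4530132*(-2203694) = 9983024707608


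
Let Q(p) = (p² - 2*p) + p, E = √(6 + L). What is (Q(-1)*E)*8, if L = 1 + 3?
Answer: 16*√10 ≈ 50.596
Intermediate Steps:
L = 4
E = √10 (E = √(6 + 4) = √10 ≈ 3.1623)
Q(p) = p² - p
(Q(-1)*E)*8 = ((-(-1 - 1))*√10)*8 = ((-1*(-2))*√10)*8 = (2*√10)*8 = 16*√10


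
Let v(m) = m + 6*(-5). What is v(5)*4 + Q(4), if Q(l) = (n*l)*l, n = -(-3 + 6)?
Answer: -148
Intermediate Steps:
n = -3 (n = -1*3 = -3)
Q(l) = -3*l**2 (Q(l) = (-3*l)*l = -3*l**2)
v(m) = -30 + m (v(m) = m - 30 = -30 + m)
v(5)*4 + Q(4) = (-30 + 5)*4 - 3*4**2 = -25*4 - 3*16 = -100 - 48 = -148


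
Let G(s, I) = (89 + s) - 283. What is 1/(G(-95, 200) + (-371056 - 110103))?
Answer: -1/481448 ≈ -2.0771e-6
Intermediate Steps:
G(s, I) = -194 + s
1/(G(-95, 200) + (-371056 - 110103)) = 1/((-194 - 95) + (-371056 - 110103)) = 1/(-289 - 481159) = 1/(-481448) = -1/481448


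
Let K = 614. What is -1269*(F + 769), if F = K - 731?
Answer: -827388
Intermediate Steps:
F = -117 (F = 614 - 731 = -117)
-1269*(F + 769) = -1269*(-117 + 769) = -1269*652 = -827388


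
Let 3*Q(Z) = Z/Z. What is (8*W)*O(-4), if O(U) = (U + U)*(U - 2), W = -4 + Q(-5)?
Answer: -1408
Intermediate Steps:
Q(Z) = 1/3 (Q(Z) = (Z/Z)/3 = (1/3)*1 = 1/3)
W = -11/3 (W = -4 + 1/3 = -11/3 ≈ -3.6667)
O(U) = 2*U*(-2 + U) (O(U) = (2*U)*(-2 + U) = 2*U*(-2 + U))
(8*W)*O(-4) = (8*(-11/3))*(2*(-4)*(-2 - 4)) = -176*(-4)*(-6)/3 = -88/3*48 = -1408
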